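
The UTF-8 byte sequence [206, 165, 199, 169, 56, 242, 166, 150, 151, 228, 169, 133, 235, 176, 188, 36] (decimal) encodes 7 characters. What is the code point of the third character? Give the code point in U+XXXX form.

U+0038

Offset 0: leading byte 0xCE = 11001110 → 2-byte char #1 = CE A5.
Offset 2: leading byte 0xC7 = 11000111 → 2-byte char #2 = C7 A9.
Offset 4: leading byte 0x38 = 00111000 → 1-byte char #3 = 38.
Leading byte 0x38 = 00111000 matches 0xxxxxxx → 1-byte sequence.
Byte 1: 0x38 = 00111000, payload 0111000 (7 bits).
Concatenate: 0111000 = 0x38 (7 bits → U+0038).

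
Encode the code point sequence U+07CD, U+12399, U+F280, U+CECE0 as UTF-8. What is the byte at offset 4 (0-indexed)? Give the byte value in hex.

U+07CD → 2-byte form DF 8D at offsets 0–1.
U+12399 → 4-byte form F0 92 8E 99 at offsets 2–5.
Offset 4 falls in char 2's range; it's byte 3 of F0 92 8E 99 = 0x8E.

0x8E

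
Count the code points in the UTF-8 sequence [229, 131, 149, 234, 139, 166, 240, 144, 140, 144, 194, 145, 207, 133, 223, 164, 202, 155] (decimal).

7

Byte at offset 0: 0xE5 = 11100101 → 3-byte char (#1). Advance 3.
Byte at offset 3: 0xEA = 11101010 → 3-byte char (#2). Advance 3.
Byte at offset 6: 0xF0 = 11110000 → 4-byte char (#3). Advance 4.
Byte at offset 10: 0xC2 = 11000010 → 2-byte char (#4). Advance 2.
Byte at offset 12: 0xCF = 11001111 → 2-byte char (#5). Advance 2.
Byte at offset 14: 0xDF = 11011111 → 2-byte char (#6). Advance 2.
Byte at offset 16: 0xCA = 11001010 → 2-byte char (#7). Advance 2.
Reached end at offset 18 after 7 code points.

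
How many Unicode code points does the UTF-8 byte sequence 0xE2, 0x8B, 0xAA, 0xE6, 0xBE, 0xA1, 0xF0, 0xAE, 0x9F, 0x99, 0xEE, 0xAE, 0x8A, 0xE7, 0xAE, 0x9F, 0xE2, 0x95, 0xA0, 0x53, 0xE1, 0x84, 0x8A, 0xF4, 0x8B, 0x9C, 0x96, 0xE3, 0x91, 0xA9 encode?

Byte at offset 0: 0xE2 = 11100010 → 3-byte char (#1). Advance 3.
Byte at offset 3: 0xE6 = 11100110 → 3-byte char (#2). Advance 3.
Byte at offset 6: 0xF0 = 11110000 → 4-byte char (#3). Advance 4.
Byte at offset 10: 0xEE = 11101110 → 3-byte char (#4). Advance 3.
Byte at offset 13: 0xE7 = 11100111 → 3-byte char (#5). Advance 3.
Byte at offset 16: 0xE2 = 11100010 → 3-byte char (#6). Advance 3.
Byte at offset 19: 0x53 = 01010011 → 1-byte char (#7). Advance 1.
Byte at offset 20: 0xE1 = 11100001 → 3-byte char (#8). Advance 3.
Byte at offset 23: 0xF4 = 11110100 → 4-byte char (#9). Advance 4.
Byte at offset 27: 0xE3 = 11100011 → 3-byte char (#10). Advance 3.
Reached end at offset 30 after 10 code points.

10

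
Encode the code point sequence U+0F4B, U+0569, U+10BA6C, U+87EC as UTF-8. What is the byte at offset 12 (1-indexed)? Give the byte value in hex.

1-indexed offset 12 is 0-indexed offset 11.
U+0F4B → 3-byte form E0 BD 8B at offsets 0–2.
U+0569 → 2-byte form D5 A9 at offsets 3–4.
U+10BA6C → 4-byte form F4 8B A9 AC at offsets 5–8.
U+87EC → 3-byte form E8 9F AC at offsets 9–11.
Offset 11 falls in char 4's range; it's byte 3 of E8 9F AC = 0xAC.

0xAC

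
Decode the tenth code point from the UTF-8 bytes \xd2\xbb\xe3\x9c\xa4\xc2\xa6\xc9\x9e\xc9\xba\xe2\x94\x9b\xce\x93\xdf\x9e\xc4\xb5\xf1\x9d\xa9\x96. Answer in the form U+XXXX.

U+5DA56

Offset 0: leading byte 0xD2 = 11010010 → 2-byte char #1 = D2 BB.
Offset 2: leading byte 0xE3 = 11100011 → 3-byte char #2 = E3 9C A4.
Offset 5: leading byte 0xC2 = 11000010 → 2-byte char #3 = C2 A6.
Offset 7: leading byte 0xC9 = 11001001 → 2-byte char #4 = C9 9E.
Offset 9: leading byte 0xC9 = 11001001 → 2-byte char #5 = C9 BA.
Offset 11: leading byte 0xE2 = 11100010 → 3-byte char #6 = E2 94 9B.
Offset 14: leading byte 0xCE = 11001110 → 2-byte char #7 = CE 93.
Offset 16: leading byte 0xDF = 11011111 → 2-byte char #8 = DF 9E.
Offset 18: leading byte 0xC4 = 11000100 → 2-byte char #9 = C4 B5.
Offset 20: leading byte 0xF1 = 11110001 → 4-byte char #10 = F1 9D A9 96.
Leading byte 0xF1 = 11110001 matches 11110xxx → 4-byte sequence.
Byte 1: 0xF1 = 11110001, payload 001 (3 bits).
Byte 2: 0x9D = 10011101 (10xxxxxx ✓), payload 011101.
Byte 3: 0xA9 = 10101001 (10xxxxxx ✓), payload 101001.
Byte 4: 0x96 = 10010110 (10xxxxxx ✓), payload 010110.
Concatenate: 001011101101001010110 = 0x5DA56 (21 bits → U+5DA56).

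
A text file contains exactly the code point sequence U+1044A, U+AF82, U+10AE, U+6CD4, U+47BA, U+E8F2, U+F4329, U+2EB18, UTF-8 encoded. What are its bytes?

F0 90 91 8A EA BE 82 E1 82 AE E6 B3 94 E4 9E BA EE A3 B2 F3 B4 8C A9 F0 AE AC 98

U+1044A: 4-byte form → F0 90 91 8A.
U+AF82: 3-byte form → EA BE 82.
U+10AE: 3-byte form → E1 82 AE.
U+6CD4: 3-byte form → E6 B3 94.
U+47BA: 3-byte form → E4 9E BA.
U+E8F2: 3-byte form → EE A3 B2.
U+F4329: 4-byte form → F3 B4 8C A9.
U+2EB18: 4-byte form → F0 AE AC 98.
Concatenated (27 bytes): F0 90 91 8A EA BE 82 E1 82 AE E6 B3 94 E4 9E BA EE A3 B2 F3 B4 8C A9 F0 AE AC 98.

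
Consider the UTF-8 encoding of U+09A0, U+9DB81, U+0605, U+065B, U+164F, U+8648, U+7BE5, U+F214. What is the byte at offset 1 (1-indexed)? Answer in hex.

1-indexed offset 1 is 0-indexed offset 0.
U+09A0 → 3-byte form E0 A6 A0 at offsets 0–2.
Offset 0 falls in char 1's range; it's byte 1 of E0 A6 A0 = 0xE0.

0xE0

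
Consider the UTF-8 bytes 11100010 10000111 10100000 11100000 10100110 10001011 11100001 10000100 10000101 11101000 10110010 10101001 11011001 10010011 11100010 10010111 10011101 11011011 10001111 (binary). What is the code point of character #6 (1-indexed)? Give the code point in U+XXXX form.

Offset 0: leading byte 0xE2 = 11100010 → 3-byte char #1 = E2 87 A0.
Offset 3: leading byte 0xE0 = 11100000 → 3-byte char #2 = E0 A6 8B.
Offset 6: leading byte 0xE1 = 11100001 → 3-byte char #3 = E1 84 85.
Offset 9: leading byte 0xE8 = 11101000 → 3-byte char #4 = E8 B2 A9.
Offset 12: leading byte 0xD9 = 11011001 → 2-byte char #5 = D9 93.
Offset 14: leading byte 0xE2 = 11100010 → 3-byte char #6 = E2 97 9D.
Leading byte 0xE2 = 11100010 matches 1110xxxx → 3-byte sequence.
Byte 1: 0xE2 = 11100010, payload 0010 (4 bits).
Byte 2: 0x97 = 10010111 (10xxxxxx ✓), payload 010111.
Byte 3: 0x9D = 10011101 (10xxxxxx ✓), payload 011101.
Concatenate: 0010010111011101 = 0x25DD (16 bits → U+25DD).

U+25DD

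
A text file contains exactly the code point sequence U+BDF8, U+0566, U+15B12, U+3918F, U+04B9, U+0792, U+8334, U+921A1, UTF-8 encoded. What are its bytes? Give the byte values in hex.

U+BDF8: 3-byte form → EB B7 B8.
U+0566: 2-byte form → D5 A6.
U+15B12: 4-byte form → F0 95 AC 92.
U+3918F: 4-byte form → F0 B9 86 8F.
U+04B9: 2-byte form → D2 B9.
U+0792: 2-byte form → DE 92.
U+8334: 3-byte form → E8 8C B4.
U+921A1: 4-byte form → F2 92 86 A1.
Concatenated (24 bytes): EB B7 B8 D5 A6 F0 95 AC 92 F0 B9 86 8F D2 B9 DE 92 E8 8C B4 F2 92 86 A1.

EB B7 B8 D5 A6 F0 95 AC 92 F0 B9 86 8F D2 B9 DE 92 E8 8C B4 F2 92 86 A1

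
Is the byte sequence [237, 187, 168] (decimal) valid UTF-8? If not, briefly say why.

Structurally a 3-byte sequence; payload = 0xDEE8.
But 0xDEE8 is in U+D800–U+DFFF, the surrogate range. Surrogates are not Unicode scalar values and are forbidden in UTF-8.

invalid (encodes a surrogate (U+D800–U+DFFF))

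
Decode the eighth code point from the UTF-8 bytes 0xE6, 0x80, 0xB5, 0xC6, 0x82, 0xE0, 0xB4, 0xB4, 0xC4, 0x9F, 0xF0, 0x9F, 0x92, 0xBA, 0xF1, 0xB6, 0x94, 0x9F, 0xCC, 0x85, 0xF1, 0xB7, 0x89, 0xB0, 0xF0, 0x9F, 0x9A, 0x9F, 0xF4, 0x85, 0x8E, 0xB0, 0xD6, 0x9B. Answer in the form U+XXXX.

U+77270

Offset 0: leading byte 0xE6 = 11100110 → 3-byte char #1 = E6 80 B5.
Offset 3: leading byte 0xC6 = 11000110 → 2-byte char #2 = C6 82.
Offset 5: leading byte 0xE0 = 11100000 → 3-byte char #3 = E0 B4 B4.
Offset 8: leading byte 0xC4 = 11000100 → 2-byte char #4 = C4 9F.
Offset 10: leading byte 0xF0 = 11110000 → 4-byte char #5 = F0 9F 92 BA.
Offset 14: leading byte 0xF1 = 11110001 → 4-byte char #6 = F1 B6 94 9F.
Offset 18: leading byte 0xCC = 11001100 → 2-byte char #7 = CC 85.
Offset 20: leading byte 0xF1 = 11110001 → 4-byte char #8 = F1 B7 89 B0.
Leading byte 0xF1 = 11110001 matches 11110xxx → 4-byte sequence.
Byte 1: 0xF1 = 11110001, payload 001 (3 bits).
Byte 2: 0xB7 = 10110111 (10xxxxxx ✓), payload 110111.
Byte 3: 0x89 = 10001001 (10xxxxxx ✓), payload 001001.
Byte 4: 0xB0 = 10110000 (10xxxxxx ✓), payload 110000.
Concatenate: 001110111001001110000 = 0x77270 (21 bits → U+77270).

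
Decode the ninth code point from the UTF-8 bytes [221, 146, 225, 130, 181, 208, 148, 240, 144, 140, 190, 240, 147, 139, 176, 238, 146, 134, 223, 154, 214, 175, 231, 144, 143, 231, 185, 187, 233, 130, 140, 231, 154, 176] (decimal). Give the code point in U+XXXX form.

Offset 0: leading byte 0xDD = 11011101 → 2-byte char #1 = DD 92.
Offset 2: leading byte 0xE1 = 11100001 → 3-byte char #2 = E1 82 B5.
Offset 5: leading byte 0xD0 = 11010000 → 2-byte char #3 = D0 94.
Offset 7: leading byte 0xF0 = 11110000 → 4-byte char #4 = F0 90 8C BE.
Offset 11: leading byte 0xF0 = 11110000 → 4-byte char #5 = F0 93 8B B0.
Offset 15: leading byte 0xEE = 11101110 → 3-byte char #6 = EE 92 86.
Offset 18: leading byte 0xDF = 11011111 → 2-byte char #7 = DF 9A.
Offset 20: leading byte 0xD6 = 11010110 → 2-byte char #8 = D6 AF.
Offset 22: leading byte 0xE7 = 11100111 → 3-byte char #9 = E7 90 8F.
Leading byte 0xE7 = 11100111 matches 1110xxxx → 3-byte sequence.
Byte 1: 0xE7 = 11100111, payload 0111 (4 bits).
Byte 2: 0x90 = 10010000 (10xxxxxx ✓), payload 010000.
Byte 3: 0x8F = 10001111 (10xxxxxx ✓), payload 001111.
Concatenate: 0111010000001111 = 0x740F (16 bits → U+740F).

U+740F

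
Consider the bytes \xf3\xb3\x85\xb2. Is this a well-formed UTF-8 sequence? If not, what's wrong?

Leading byte 0xF3 = 11110011 → 4-byte form.
Continuation bytes 0xB3=10110011, 0x85=10000101, 0xB2=10110010 all match 10xxxxxx.
Decoded value 0xF3172 is ≥ 0x10000 (shortest form) and not a surrogate.

valid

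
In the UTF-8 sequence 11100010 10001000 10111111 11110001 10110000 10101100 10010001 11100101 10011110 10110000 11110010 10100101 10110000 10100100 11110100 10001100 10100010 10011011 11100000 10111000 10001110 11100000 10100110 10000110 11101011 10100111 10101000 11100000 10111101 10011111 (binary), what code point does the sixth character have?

Offset 0: leading byte 0xE2 = 11100010 → 3-byte char #1 = E2 88 BF.
Offset 3: leading byte 0xF1 = 11110001 → 4-byte char #2 = F1 B0 AC 91.
Offset 7: leading byte 0xE5 = 11100101 → 3-byte char #3 = E5 9E B0.
Offset 10: leading byte 0xF2 = 11110010 → 4-byte char #4 = F2 A5 B0 A4.
Offset 14: leading byte 0xF4 = 11110100 → 4-byte char #5 = F4 8C A2 9B.
Offset 18: leading byte 0xE0 = 11100000 → 3-byte char #6 = E0 B8 8E.
Leading byte 0xE0 = 11100000 matches 1110xxxx → 3-byte sequence.
Byte 1: 0xE0 = 11100000, payload 0000 (4 bits).
Byte 2: 0xB8 = 10111000 (10xxxxxx ✓), payload 111000.
Byte 3: 0x8E = 10001110 (10xxxxxx ✓), payload 001110.
Concatenate: 0000111000001110 = 0xE0E (16 bits → U+0E0E).

U+0E0E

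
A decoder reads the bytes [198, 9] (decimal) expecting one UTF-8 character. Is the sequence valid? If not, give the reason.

invalid (non-continuation byte where continuation expected)

Leading byte 0xC6 = 11000110 → 2-byte form.
Byte 2 is 0x09 = 00001001, which is not 10xxxxxx — expected a continuation byte.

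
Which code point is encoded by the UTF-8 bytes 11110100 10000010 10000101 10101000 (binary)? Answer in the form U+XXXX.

Leading byte 0xF4 = 11110100 matches 11110xxx → 4-byte sequence.
Byte 1: 0xF4 = 11110100, payload 100 (3 bits).
Byte 2: 0x82 = 10000010 (10xxxxxx ✓), payload 000010.
Byte 3: 0x85 = 10000101 (10xxxxxx ✓), payload 000101.
Byte 4: 0xA8 = 10101000 (10xxxxxx ✓), payload 101000.
Concatenate: 100000010000101101000 = 0x102168 (21 bits → U+102168).

U+102168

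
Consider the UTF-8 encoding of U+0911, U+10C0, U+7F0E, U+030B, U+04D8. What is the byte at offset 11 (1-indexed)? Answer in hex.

1-indexed offset 11 is 0-indexed offset 10.
U+0911 → 3-byte form E0 A4 91 at offsets 0–2.
U+10C0 → 3-byte form E1 83 80 at offsets 3–5.
U+7F0E → 3-byte form E7 BC 8E at offsets 6–8.
U+030B → 2-byte form CC 8B at offsets 9–10.
Offset 10 falls in char 4's range; it's byte 2 of CC 8B = 0x8B.

0x8B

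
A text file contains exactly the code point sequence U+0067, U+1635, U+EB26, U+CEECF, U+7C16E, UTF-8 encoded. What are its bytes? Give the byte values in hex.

67 E1 98 B5 EE AC A6 F3 8E BB 8F F1 BC 85 AE

U+0067: 1-byte form → 67.
U+1635: 3-byte form → E1 98 B5.
U+EB26: 3-byte form → EE AC A6.
U+CEECF: 4-byte form → F3 8E BB 8F.
U+7C16E: 4-byte form → F1 BC 85 AE.
Concatenated (15 bytes): 67 E1 98 B5 EE AC A6 F3 8E BB 8F F1 BC 85 AE.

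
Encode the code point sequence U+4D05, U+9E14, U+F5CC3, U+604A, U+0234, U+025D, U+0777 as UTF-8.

E4 B4 85 E9 B8 94 F3 B5 B3 83 E6 81 8A C8 B4 C9 9D DD B7

U+4D05: 3-byte form → E4 B4 85.
U+9E14: 3-byte form → E9 B8 94.
U+F5CC3: 4-byte form → F3 B5 B3 83.
U+604A: 3-byte form → E6 81 8A.
U+0234: 2-byte form → C8 B4.
U+025D: 2-byte form → C9 9D.
U+0777: 2-byte form → DD B7.
Concatenated (19 bytes): E4 B4 85 E9 B8 94 F3 B5 B3 83 E6 81 8A C8 B4 C9 9D DD B7.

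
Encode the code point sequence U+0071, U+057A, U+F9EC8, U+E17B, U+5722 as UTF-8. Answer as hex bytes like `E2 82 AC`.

U+0071: 1-byte form → 71.
U+057A: 2-byte form → D5 BA.
U+F9EC8: 4-byte form → F3 B9 BB 88.
U+E17B: 3-byte form → EE 85 BB.
U+5722: 3-byte form → E5 9C A2.
Concatenated (13 bytes): 71 D5 BA F3 B9 BB 88 EE 85 BB E5 9C A2.

71 D5 BA F3 B9 BB 88 EE 85 BB E5 9C A2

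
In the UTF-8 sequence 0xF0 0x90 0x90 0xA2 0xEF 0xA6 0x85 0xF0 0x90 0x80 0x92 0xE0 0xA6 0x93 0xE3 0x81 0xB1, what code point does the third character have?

U+10012

Offset 0: leading byte 0xF0 = 11110000 → 4-byte char #1 = F0 90 90 A2.
Offset 4: leading byte 0xEF = 11101111 → 3-byte char #2 = EF A6 85.
Offset 7: leading byte 0xF0 = 11110000 → 4-byte char #3 = F0 90 80 92.
Leading byte 0xF0 = 11110000 matches 11110xxx → 4-byte sequence.
Byte 1: 0xF0 = 11110000, payload 000 (3 bits).
Byte 2: 0x90 = 10010000 (10xxxxxx ✓), payload 010000.
Byte 3: 0x80 = 10000000 (10xxxxxx ✓), payload 000000.
Byte 4: 0x92 = 10010010 (10xxxxxx ✓), payload 010010.
Concatenate: 000010000000000010010 = 0x10012 (21 bits → U+10012).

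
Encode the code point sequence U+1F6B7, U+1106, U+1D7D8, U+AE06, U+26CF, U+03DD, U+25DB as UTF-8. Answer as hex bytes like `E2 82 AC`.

U+1F6B7: 4-byte form → F0 9F 9A B7.
U+1106: 3-byte form → E1 84 86.
U+1D7D8: 4-byte form → F0 9D 9F 98.
U+AE06: 3-byte form → EA B8 86.
U+26CF: 3-byte form → E2 9B 8F.
U+03DD: 2-byte form → CF 9D.
U+25DB: 3-byte form → E2 97 9B.
Concatenated (22 bytes): F0 9F 9A B7 E1 84 86 F0 9D 9F 98 EA B8 86 E2 9B 8F CF 9D E2 97 9B.

F0 9F 9A B7 E1 84 86 F0 9D 9F 98 EA B8 86 E2 9B 8F CF 9D E2 97 9B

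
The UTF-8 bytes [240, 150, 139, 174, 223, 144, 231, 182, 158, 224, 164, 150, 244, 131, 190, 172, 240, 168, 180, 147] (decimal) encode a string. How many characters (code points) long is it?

6

Byte at offset 0: 0xF0 = 11110000 → 4-byte char (#1). Advance 4.
Byte at offset 4: 0xDF = 11011111 → 2-byte char (#2). Advance 2.
Byte at offset 6: 0xE7 = 11100111 → 3-byte char (#3). Advance 3.
Byte at offset 9: 0xE0 = 11100000 → 3-byte char (#4). Advance 3.
Byte at offset 12: 0xF4 = 11110100 → 4-byte char (#5). Advance 4.
Byte at offset 16: 0xF0 = 11110000 → 4-byte char (#6). Advance 4.
Reached end at offset 20 after 6 code points.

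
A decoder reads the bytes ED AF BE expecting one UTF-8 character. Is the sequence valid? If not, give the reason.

Structurally a 3-byte sequence; payload = 0xDBFE.
But 0xDBFE is in U+D800–U+DFFF, the surrogate range. Surrogates are not Unicode scalar values and are forbidden in UTF-8.

invalid (encodes a surrogate (U+D800–U+DFFF))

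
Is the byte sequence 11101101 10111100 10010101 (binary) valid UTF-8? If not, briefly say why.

Structurally a 3-byte sequence; payload = 0xDF15.
But 0xDF15 is in U+D800–U+DFFF, the surrogate range. Surrogates are not Unicode scalar values and are forbidden in UTF-8.

invalid (encodes a surrogate (U+D800–U+DFFF))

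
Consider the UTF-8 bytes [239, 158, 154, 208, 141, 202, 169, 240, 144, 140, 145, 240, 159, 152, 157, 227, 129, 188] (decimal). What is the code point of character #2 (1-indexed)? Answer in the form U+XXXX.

U+040D

Offset 0: leading byte 0xEF = 11101111 → 3-byte char #1 = EF 9E 9A.
Offset 3: leading byte 0xD0 = 11010000 → 2-byte char #2 = D0 8D.
Leading byte 0xD0 = 11010000 matches 110xxxxx → 2-byte sequence.
Byte 1: 0xD0 = 11010000, payload 10000 (5 bits).
Byte 2: 0x8D = 10001101 (10xxxxxx ✓), payload 001101.
Concatenate: 10000001101 = 0x40D (11 bits → U+040D).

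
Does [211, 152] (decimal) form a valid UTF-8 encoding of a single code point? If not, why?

Leading byte 0xD3 = 11010011 → 2-byte form.
Continuation bytes 0x98=10011000 all match 10xxxxxx.
Decoded value 0x4D8 is ≥ 0x80 (shortest form) and not a surrogate.

valid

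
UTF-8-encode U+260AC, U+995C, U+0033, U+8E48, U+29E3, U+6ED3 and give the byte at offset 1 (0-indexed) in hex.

U+260AC → 4-byte form F0 A6 82 AC at offsets 0–3.
Offset 1 falls in char 1's range; it's byte 2 of F0 A6 82 AC = 0xA6.

0xA6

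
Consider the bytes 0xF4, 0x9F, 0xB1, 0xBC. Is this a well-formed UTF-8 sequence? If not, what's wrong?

Leading byte 0xF4 = 11110100 → 4-byte form.
Payload = 0x11FC7C, which exceeds U+10FFFF, the maximum Unicode code point. (Leading bytes F5–FF, or F4 followed by ≥ 0x90, are invalid.)

invalid (encodes a value above U+10FFFF)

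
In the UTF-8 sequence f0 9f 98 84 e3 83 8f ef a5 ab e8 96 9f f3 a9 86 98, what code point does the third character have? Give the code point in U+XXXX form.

Offset 0: leading byte 0xF0 = 11110000 → 4-byte char #1 = F0 9F 98 84.
Offset 4: leading byte 0xE3 = 11100011 → 3-byte char #2 = E3 83 8F.
Offset 7: leading byte 0xEF = 11101111 → 3-byte char #3 = EF A5 AB.
Leading byte 0xEF = 11101111 matches 1110xxxx → 3-byte sequence.
Byte 1: 0xEF = 11101111, payload 1111 (4 bits).
Byte 2: 0xA5 = 10100101 (10xxxxxx ✓), payload 100101.
Byte 3: 0xAB = 10101011 (10xxxxxx ✓), payload 101011.
Concatenate: 1111100101101011 = 0xF96B (16 bits → U+F96B).

U+F96B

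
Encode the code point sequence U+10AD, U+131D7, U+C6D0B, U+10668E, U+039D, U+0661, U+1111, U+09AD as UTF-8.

U+10AD: 3-byte form → E1 82 AD.
U+131D7: 4-byte form → F0 93 87 97.
U+C6D0B: 4-byte form → F3 86 B4 8B.
U+10668E: 4-byte form → F4 86 9A 8E.
U+039D: 2-byte form → CE 9D.
U+0661: 2-byte form → D9 A1.
U+1111: 3-byte form → E1 84 91.
U+09AD: 3-byte form → E0 A6 AD.
Concatenated (25 bytes): E1 82 AD F0 93 87 97 F3 86 B4 8B F4 86 9A 8E CE 9D D9 A1 E1 84 91 E0 A6 AD.

E1 82 AD F0 93 87 97 F3 86 B4 8B F4 86 9A 8E CE 9D D9 A1 E1 84 91 E0 A6 AD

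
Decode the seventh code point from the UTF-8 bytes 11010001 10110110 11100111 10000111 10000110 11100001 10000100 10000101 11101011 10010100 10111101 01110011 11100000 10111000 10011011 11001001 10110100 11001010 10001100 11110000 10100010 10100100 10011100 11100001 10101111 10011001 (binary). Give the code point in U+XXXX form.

U+0274

Offset 0: leading byte 0xD1 = 11010001 → 2-byte char #1 = D1 B6.
Offset 2: leading byte 0xE7 = 11100111 → 3-byte char #2 = E7 87 86.
Offset 5: leading byte 0xE1 = 11100001 → 3-byte char #3 = E1 84 85.
Offset 8: leading byte 0xEB = 11101011 → 3-byte char #4 = EB 94 BD.
Offset 11: leading byte 0x73 = 01110011 → 1-byte char #5 = 73.
Offset 12: leading byte 0xE0 = 11100000 → 3-byte char #6 = E0 B8 9B.
Offset 15: leading byte 0xC9 = 11001001 → 2-byte char #7 = C9 B4.
Leading byte 0xC9 = 11001001 matches 110xxxxx → 2-byte sequence.
Byte 1: 0xC9 = 11001001, payload 01001 (5 bits).
Byte 2: 0xB4 = 10110100 (10xxxxxx ✓), payload 110100.
Concatenate: 01001110100 = 0x274 (11 bits → U+0274).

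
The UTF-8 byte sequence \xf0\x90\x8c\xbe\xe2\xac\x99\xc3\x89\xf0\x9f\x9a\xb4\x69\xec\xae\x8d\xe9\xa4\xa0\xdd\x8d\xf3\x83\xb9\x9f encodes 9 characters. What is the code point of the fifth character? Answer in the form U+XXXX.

U+0069

Offset 0: leading byte 0xF0 = 11110000 → 4-byte char #1 = F0 90 8C BE.
Offset 4: leading byte 0xE2 = 11100010 → 3-byte char #2 = E2 AC 99.
Offset 7: leading byte 0xC3 = 11000011 → 2-byte char #3 = C3 89.
Offset 9: leading byte 0xF0 = 11110000 → 4-byte char #4 = F0 9F 9A B4.
Offset 13: leading byte 0x69 = 01101001 → 1-byte char #5 = 69.
Leading byte 0x69 = 01101001 matches 0xxxxxxx → 1-byte sequence.
Byte 1: 0x69 = 01101001, payload 1101001 (7 bits).
Concatenate: 1101001 = 0x69 (7 bits → U+0069).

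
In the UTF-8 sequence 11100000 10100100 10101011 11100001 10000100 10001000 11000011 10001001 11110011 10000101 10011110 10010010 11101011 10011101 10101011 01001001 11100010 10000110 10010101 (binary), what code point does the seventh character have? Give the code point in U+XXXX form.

Offset 0: leading byte 0xE0 = 11100000 → 3-byte char #1 = E0 A4 AB.
Offset 3: leading byte 0xE1 = 11100001 → 3-byte char #2 = E1 84 88.
Offset 6: leading byte 0xC3 = 11000011 → 2-byte char #3 = C3 89.
Offset 8: leading byte 0xF3 = 11110011 → 4-byte char #4 = F3 85 9E 92.
Offset 12: leading byte 0xEB = 11101011 → 3-byte char #5 = EB 9D AB.
Offset 15: leading byte 0x49 = 01001001 → 1-byte char #6 = 49.
Offset 16: leading byte 0xE2 = 11100010 → 3-byte char #7 = E2 86 95.
Leading byte 0xE2 = 11100010 matches 1110xxxx → 3-byte sequence.
Byte 1: 0xE2 = 11100010, payload 0010 (4 bits).
Byte 2: 0x86 = 10000110 (10xxxxxx ✓), payload 000110.
Byte 3: 0x95 = 10010101 (10xxxxxx ✓), payload 010101.
Concatenate: 0010000110010101 = 0x2195 (16 bits → U+2195).

U+2195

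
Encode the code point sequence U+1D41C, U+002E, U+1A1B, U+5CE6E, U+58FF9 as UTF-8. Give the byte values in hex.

F0 9D 90 9C 2E E1 A8 9B F1 9C B9 AE F1 98 BF B9

U+1D41C: 4-byte form → F0 9D 90 9C.
U+002E: 1-byte form → 2E.
U+1A1B: 3-byte form → E1 A8 9B.
U+5CE6E: 4-byte form → F1 9C B9 AE.
U+58FF9: 4-byte form → F1 98 BF B9.
Concatenated (16 bytes): F0 9D 90 9C 2E E1 A8 9B F1 9C B9 AE F1 98 BF B9.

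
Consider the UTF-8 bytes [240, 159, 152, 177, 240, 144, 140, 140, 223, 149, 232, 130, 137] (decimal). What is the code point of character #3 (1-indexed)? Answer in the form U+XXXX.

U+07D5

Offset 0: leading byte 0xF0 = 11110000 → 4-byte char #1 = F0 9F 98 B1.
Offset 4: leading byte 0xF0 = 11110000 → 4-byte char #2 = F0 90 8C 8C.
Offset 8: leading byte 0xDF = 11011111 → 2-byte char #3 = DF 95.
Leading byte 0xDF = 11011111 matches 110xxxxx → 2-byte sequence.
Byte 1: 0xDF = 11011111, payload 11111 (5 bits).
Byte 2: 0x95 = 10010101 (10xxxxxx ✓), payload 010101.
Concatenate: 11111010101 = 0x7D5 (11 bits → U+07D5).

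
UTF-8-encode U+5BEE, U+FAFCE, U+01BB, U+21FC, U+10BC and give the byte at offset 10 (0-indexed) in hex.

0x87

U+5BEE → 3-byte form E5 AF AE at offsets 0–2.
U+FAFCE → 4-byte form F3 BA BF 8E at offsets 3–6.
U+01BB → 2-byte form C6 BB at offsets 7–8.
U+21FC → 3-byte form E2 87 BC at offsets 9–11.
Offset 10 falls in char 4's range; it's byte 2 of E2 87 BC = 0x87.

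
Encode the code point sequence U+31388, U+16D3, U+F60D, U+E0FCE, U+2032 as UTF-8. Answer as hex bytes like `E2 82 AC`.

F0 B1 8E 88 E1 9B 93 EF 98 8D F3 A0 BF 8E E2 80 B2

U+31388: 4-byte form → F0 B1 8E 88.
U+16D3: 3-byte form → E1 9B 93.
U+F60D: 3-byte form → EF 98 8D.
U+E0FCE: 4-byte form → F3 A0 BF 8E.
U+2032: 3-byte form → E2 80 B2.
Concatenated (17 bytes): F0 B1 8E 88 E1 9B 93 EF 98 8D F3 A0 BF 8E E2 80 B2.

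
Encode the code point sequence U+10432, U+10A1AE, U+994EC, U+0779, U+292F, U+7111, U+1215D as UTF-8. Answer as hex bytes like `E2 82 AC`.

U+10432: 4-byte form → F0 90 90 B2.
U+10A1AE: 4-byte form → F4 8A 86 AE.
U+994EC: 4-byte form → F2 99 93 AC.
U+0779: 2-byte form → DD B9.
U+292F: 3-byte form → E2 A4 AF.
U+7111: 3-byte form → E7 84 91.
U+1215D: 4-byte form → F0 92 85 9D.
Concatenated (24 bytes): F0 90 90 B2 F4 8A 86 AE F2 99 93 AC DD B9 E2 A4 AF E7 84 91 F0 92 85 9D.

F0 90 90 B2 F4 8A 86 AE F2 99 93 AC DD B9 E2 A4 AF E7 84 91 F0 92 85 9D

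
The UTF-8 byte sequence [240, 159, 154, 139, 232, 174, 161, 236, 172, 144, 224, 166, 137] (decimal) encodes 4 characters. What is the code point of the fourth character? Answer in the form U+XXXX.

U+0989

Offset 0: leading byte 0xF0 = 11110000 → 4-byte char #1 = F0 9F 9A 8B.
Offset 4: leading byte 0xE8 = 11101000 → 3-byte char #2 = E8 AE A1.
Offset 7: leading byte 0xEC = 11101100 → 3-byte char #3 = EC AC 90.
Offset 10: leading byte 0xE0 = 11100000 → 3-byte char #4 = E0 A6 89.
Leading byte 0xE0 = 11100000 matches 1110xxxx → 3-byte sequence.
Byte 1: 0xE0 = 11100000, payload 0000 (4 bits).
Byte 2: 0xA6 = 10100110 (10xxxxxx ✓), payload 100110.
Byte 3: 0x89 = 10001001 (10xxxxxx ✓), payload 001001.
Concatenate: 0000100110001001 = 0x989 (16 bits → U+0989).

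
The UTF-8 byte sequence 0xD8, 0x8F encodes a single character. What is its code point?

Leading byte 0xD8 = 11011000 matches 110xxxxx → 2-byte sequence.
Byte 1: 0xD8 = 11011000, payload 11000 (5 bits).
Byte 2: 0x8F = 10001111 (10xxxxxx ✓), payload 001111.
Concatenate: 11000001111 = 0x60F (11 bits → U+060F).

U+060F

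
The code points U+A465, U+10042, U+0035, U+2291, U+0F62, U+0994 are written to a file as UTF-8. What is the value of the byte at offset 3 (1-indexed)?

1-indexed offset 3 is 0-indexed offset 2.
U+A465 → 3-byte form EA 91 A5 at offsets 0–2.
Offset 2 falls in char 1's range; it's byte 3 of EA 91 A5 = 0xA5.

0xA5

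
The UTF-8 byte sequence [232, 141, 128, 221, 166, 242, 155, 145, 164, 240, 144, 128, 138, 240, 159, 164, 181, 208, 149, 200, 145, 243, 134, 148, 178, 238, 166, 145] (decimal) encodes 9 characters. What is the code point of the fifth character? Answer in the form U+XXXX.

U+1F935

Offset 0: leading byte 0xE8 = 11101000 → 3-byte char #1 = E8 8D 80.
Offset 3: leading byte 0xDD = 11011101 → 2-byte char #2 = DD A6.
Offset 5: leading byte 0xF2 = 11110010 → 4-byte char #3 = F2 9B 91 A4.
Offset 9: leading byte 0xF0 = 11110000 → 4-byte char #4 = F0 90 80 8A.
Offset 13: leading byte 0xF0 = 11110000 → 4-byte char #5 = F0 9F A4 B5.
Leading byte 0xF0 = 11110000 matches 11110xxx → 4-byte sequence.
Byte 1: 0xF0 = 11110000, payload 000 (3 bits).
Byte 2: 0x9F = 10011111 (10xxxxxx ✓), payload 011111.
Byte 3: 0xA4 = 10100100 (10xxxxxx ✓), payload 100100.
Byte 4: 0xB5 = 10110101 (10xxxxxx ✓), payload 110101.
Concatenate: 000011111100100110101 = 0x1F935 (21 bits → U+1F935).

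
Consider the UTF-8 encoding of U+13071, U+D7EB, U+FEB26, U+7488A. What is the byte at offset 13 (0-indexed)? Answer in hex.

U+13071 → 4-byte form F0 93 81 B1 at offsets 0–3.
U+D7EB → 3-byte form ED 9F AB at offsets 4–6.
U+FEB26 → 4-byte form F3 BE AC A6 at offsets 7–10.
U+7488A → 4-byte form F1 B4 A2 8A at offsets 11–14.
Offset 13 falls in char 4's range; it's byte 3 of F1 B4 A2 8A = 0xA2.

0xA2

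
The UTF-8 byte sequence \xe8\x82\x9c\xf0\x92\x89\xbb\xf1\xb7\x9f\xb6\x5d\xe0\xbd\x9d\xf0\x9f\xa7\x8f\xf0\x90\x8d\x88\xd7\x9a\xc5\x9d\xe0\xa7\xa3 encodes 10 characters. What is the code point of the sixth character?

U+1F9CF

Offset 0: leading byte 0xE8 = 11101000 → 3-byte char #1 = E8 82 9C.
Offset 3: leading byte 0xF0 = 11110000 → 4-byte char #2 = F0 92 89 BB.
Offset 7: leading byte 0xF1 = 11110001 → 4-byte char #3 = F1 B7 9F B6.
Offset 11: leading byte 0x5D = 01011101 → 1-byte char #4 = 5D.
Offset 12: leading byte 0xE0 = 11100000 → 3-byte char #5 = E0 BD 9D.
Offset 15: leading byte 0xF0 = 11110000 → 4-byte char #6 = F0 9F A7 8F.
Leading byte 0xF0 = 11110000 matches 11110xxx → 4-byte sequence.
Byte 1: 0xF0 = 11110000, payload 000 (3 bits).
Byte 2: 0x9F = 10011111 (10xxxxxx ✓), payload 011111.
Byte 3: 0xA7 = 10100111 (10xxxxxx ✓), payload 100111.
Byte 4: 0x8F = 10001111 (10xxxxxx ✓), payload 001111.
Concatenate: 000011111100111001111 = 0x1F9CF (21 bits → U+1F9CF).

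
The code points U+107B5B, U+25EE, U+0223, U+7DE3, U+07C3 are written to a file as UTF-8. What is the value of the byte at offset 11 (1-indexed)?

0xB7

1-indexed offset 11 is 0-indexed offset 10.
U+107B5B → 4-byte form F4 87 AD 9B at offsets 0–3.
U+25EE → 3-byte form E2 97 AE at offsets 4–6.
U+0223 → 2-byte form C8 A3 at offsets 7–8.
U+7DE3 → 3-byte form E7 B7 A3 at offsets 9–11.
Offset 10 falls in char 4's range; it's byte 2 of E7 B7 A3 = 0xB7.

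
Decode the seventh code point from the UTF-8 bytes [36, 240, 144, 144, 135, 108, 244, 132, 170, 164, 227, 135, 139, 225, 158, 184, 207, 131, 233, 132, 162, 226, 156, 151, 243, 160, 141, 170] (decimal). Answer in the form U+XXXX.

U+03C3

Offset 0: leading byte 0x24 = 00100100 → 1-byte char #1 = 24.
Offset 1: leading byte 0xF0 = 11110000 → 4-byte char #2 = F0 90 90 87.
Offset 5: leading byte 0x6C = 01101100 → 1-byte char #3 = 6C.
Offset 6: leading byte 0xF4 = 11110100 → 4-byte char #4 = F4 84 AA A4.
Offset 10: leading byte 0xE3 = 11100011 → 3-byte char #5 = E3 87 8B.
Offset 13: leading byte 0xE1 = 11100001 → 3-byte char #6 = E1 9E B8.
Offset 16: leading byte 0xCF = 11001111 → 2-byte char #7 = CF 83.
Leading byte 0xCF = 11001111 matches 110xxxxx → 2-byte sequence.
Byte 1: 0xCF = 11001111, payload 01111 (5 bits).
Byte 2: 0x83 = 10000011 (10xxxxxx ✓), payload 000011.
Concatenate: 01111000011 = 0x3C3 (11 bits → U+03C3).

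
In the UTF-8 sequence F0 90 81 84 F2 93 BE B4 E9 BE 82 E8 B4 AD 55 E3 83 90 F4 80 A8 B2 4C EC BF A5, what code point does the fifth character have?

Offset 0: leading byte 0xF0 = 11110000 → 4-byte char #1 = F0 90 81 84.
Offset 4: leading byte 0xF2 = 11110010 → 4-byte char #2 = F2 93 BE B4.
Offset 8: leading byte 0xE9 = 11101001 → 3-byte char #3 = E9 BE 82.
Offset 11: leading byte 0xE8 = 11101000 → 3-byte char #4 = E8 B4 AD.
Offset 14: leading byte 0x55 = 01010101 → 1-byte char #5 = 55.
Leading byte 0x55 = 01010101 matches 0xxxxxxx → 1-byte sequence.
Byte 1: 0x55 = 01010101, payload 1010101 (7 bits).
Concatenate: 1010101 = 0x55 (7 bits → U+0055).

U+0055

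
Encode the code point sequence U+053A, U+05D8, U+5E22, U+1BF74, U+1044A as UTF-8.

U+053A: 2-byte form → D4 BA.
U+05D8: 2-byte form → D7 98.
U+5E22: 3-byte form → E5 B8 A2.
U+1BF74: 4-byte form → F0 9B BD B4.
U+1044A: 4-byte form → F0 90 91 8A.
Concatenated (15 bytes): D4 BA D7 98 E5 B8 A2 F0 9B BD B4 F0 90 91 8A.

D4 BA D7 98 E5 B8 A2 F0 9B BD B4 F0 90 91 8A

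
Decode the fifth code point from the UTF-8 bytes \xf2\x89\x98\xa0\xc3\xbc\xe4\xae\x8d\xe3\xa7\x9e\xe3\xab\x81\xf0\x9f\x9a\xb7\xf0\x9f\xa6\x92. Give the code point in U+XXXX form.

Offset 0: leading byte 0xF2 = 11110010 → 4-byte char #1 = F2 89 98 A0.
Offset 4: leading byte 0xC3 = 11000011 → 2-byte char #2 = C3 BC.
Offset 6: leading byte 0xE4 = 11100100 → 3-byte char #3 = E4 AE 8D.
Offset 9: leading byte 0xE3 = 11100011 → 3-byte char #4 = E3 A7 9E.
Offset 12: leading byte 0xE3 = 11100011 → 3-byte char #5 = E3 AB 81.
Leading byte 0xE3 = 11100011 matches 1110xxxx → 3-byte sequence.
Byte 1: 0xE3 = 11100011, payload 0011 (4 bits).
Byte 2: 0xAB = 10101011 (10xxxxxx ✓), payload 101011.
Byte 3: 0x81 = 10000001 (10xxxxxx ✓), payload 000001.
Concatenate: 0011101011000001 = 0x3AC1 (16 bits → U+3AC1).

U+3AC1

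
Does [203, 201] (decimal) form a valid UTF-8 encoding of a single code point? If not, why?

invalid (non-continuation byte where continuation expected)

Leading byte 0xCB = 11001011 → 2-byte form.
Byte 2 is 0xC9 = 11001001, which is not 10xxxxxx — expected a continuation byte.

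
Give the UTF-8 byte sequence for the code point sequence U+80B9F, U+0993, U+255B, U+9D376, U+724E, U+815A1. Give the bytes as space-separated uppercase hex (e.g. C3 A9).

U+80B9F: 4-byte form → F2 80 AE 9F.
U+0993: 3-byte form → E0 A6 93.
U+255B: 3-byte form → E2 95 9B.
U+9D376: 4-byte form → F2 9D 8D B6.
U+724E: 3-byte form → E7 89 8E.
U+815A1: 4-byte form → F2 81 96 A1.
Concatenated (21 bytes): F2 80 AE 9F E0 A6 93 E2 95 9B F2 9D 8D B6 E7 89 8E F2 81 96 A1.

F2 80 AE 9F E0 A6 93 E2 95 9B F2 9D 8D B6 E7 89 8E F2 81 96 A1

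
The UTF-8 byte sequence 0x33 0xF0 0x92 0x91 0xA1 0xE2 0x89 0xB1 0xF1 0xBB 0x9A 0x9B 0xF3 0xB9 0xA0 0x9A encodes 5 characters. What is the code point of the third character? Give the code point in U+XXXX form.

U+2271

Offset 0: leading byte 0x33 = 00110011 → 1-byte char #1 = 33.
Offset 1: leading byte 0xF0 = 11110000 → 4-byte char #2 = F0 92 91 A1.
Offset 5: leading byte 0xE2 = 11100010 → 3-byte char #3 = E2 89 B1.
Leading byte 0xE2 = 11100010 matches 1110xxxx → 3-byte sequence.
Byte 1: 0xE2 = 11100010, payload 0010 (4 bits).
Byte 2: 0x89 = 10001001 (10xxxxxx ✓), payload 001001.
Byte 3: 0xB1 = 10110001 (10xxxxxx ✓), payload 110001.
Concatenate: 0010001001110001 = 0x2271 (16 bits → U+2271).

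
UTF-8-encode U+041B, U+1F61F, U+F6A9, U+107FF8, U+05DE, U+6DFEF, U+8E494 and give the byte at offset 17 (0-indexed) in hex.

U+041B → 2-byte form D0 9B at offsets 0–1.
U+1F61F → 4-byte form F0 9F 98 9F at offsets 2–5.
U+F6A9 → 3-byte form EF 9A A9 at offsets 6–8.
U+107FF8 → 4-byte form F4 87 BF B8 at offsets 9–12.
U+05DE → 2-byte form D7 9E at offsets 13–14.
U+6DFEF → 4-byte form F1 AD BF AF at offsets 15–18.
Offset 17 falls in char 6's range; it's byte 3 of F1 AD BF AF = 0xBF.

0xBF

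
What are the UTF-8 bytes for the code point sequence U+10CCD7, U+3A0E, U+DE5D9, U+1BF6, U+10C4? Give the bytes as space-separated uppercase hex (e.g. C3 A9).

U+10CCD7: 4-byte form → F4 8C B3 97.
U+3A0E: 3-byte form → E3 A8 8E.
U+DE5D9: 4-byte form → F3 9E 97 99.
U+1BF6: 3-byte form → E1 AF B6.
U+10C4: 3-byte form → E1 83 84.
Concatenated (17 bytes): F4 8C B3 97 E3 A8 8E F3 9E 97 99 E1 AF B6 E1 83 84.

F4 8C B3 97 E3 A8 8E F3 9E 97 99 E1 AF B6 E1 83 84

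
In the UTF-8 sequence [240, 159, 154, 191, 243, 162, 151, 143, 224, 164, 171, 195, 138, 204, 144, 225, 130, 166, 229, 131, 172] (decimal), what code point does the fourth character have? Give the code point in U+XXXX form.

Offset 0: leading byte 0xF0 = 11110000 → 4-byte char #1 = F0 9F 9A BF.
Offset 4: leading byte 0xF3 = 11110011 → 4-byte char #2 = F3 A2 97 8F.
Offset 8: leading byte 0xE0 = 11100000 → 3-byte char #3 = E0 A4 AB.
Offset 11: leading byte 0xC3 = 11000011 → 2-byte char #4 = C3 8A.
Leading byte 0xC3 = 11000011 matches 110xxxxx → 2-byte sequence.
Byte 1: 0xC3 = 11000011, payload 00011 (5 bits).
Byte 2: 0x8A = 10001010 (10xxxxxx ✓), payload 001010.
Concatenate: 00011001010 = 0xCA (11 bits → U+00CA).

U+00CA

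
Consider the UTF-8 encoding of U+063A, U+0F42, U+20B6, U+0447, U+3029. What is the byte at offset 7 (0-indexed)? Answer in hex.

0xB6

U+063A → 2-byte form D8 BA at offsets 0–1.
U+0F42 → 3-byte form E0 BD 82 at offsets 2–4.
U+20B6 → 3-byte form E2 82 B6 at offsets 5–7.
Offset 7 falls in char 3's range; it's byte 3 of E2 82 B6 = 0xB6.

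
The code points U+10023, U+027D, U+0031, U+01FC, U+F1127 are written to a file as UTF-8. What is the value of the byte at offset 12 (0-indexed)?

0xA7

U+10023 → 4-byte form F0 90 80 A3 at offsets 0–3.
U+027D → 2-byte form C9 BD at offsets 4–5.
U+0031 → 1-byte form 31 at offsets 6–6.
U+01FC → 2-byte form C7 BC at offsets 7–8.
U+F1127 → 4-byte form F3 B1 84 A7 at offsets 9–12.
Offset 12 falls in char 5's range; it's byte 4 of F3 B1 84 A7 = 0xA7.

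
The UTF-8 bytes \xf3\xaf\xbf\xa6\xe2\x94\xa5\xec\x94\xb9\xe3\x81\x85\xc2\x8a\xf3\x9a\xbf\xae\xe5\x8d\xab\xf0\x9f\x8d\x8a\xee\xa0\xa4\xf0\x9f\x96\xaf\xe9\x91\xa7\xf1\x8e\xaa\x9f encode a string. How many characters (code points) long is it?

12

Byte at offset 0: 0xF3 = 11110011 → 4-byte char (#1). Advance 4.
Byte at offset 4: 0xE2 = 11100010 → 3-byte char (#2). Advance 3.
Byte at offset 7: 0xEC = 11101100 → 3-byte char (#3). Advance 3.
Byte at offset 10: 0xE3 = 11100011 → 3-byte char (#4). Advance 3.
Byte at offset 13: 0xC2 = 11000010 → 2-byte char (#5). Advance 2.
Byte at offset 15: 0xF3 = 11110011 → 4-byte char (#6). Advance 4.
Byte at offset 19: 0xE5 = 11100101 → 3-byte char (#7). Advance 3.
Byte at offset 22: 0xF0 = 11110000 → 4-byte char (#8). Advance 4.
Byte at offset 26: 0xEE = 11101110 → 3-byte char (#9). Advance 3.
Byte at offset 29: 0xF0 = 11110000 → 4-byte char (#10). Advance 4.
Byte at offset 33: 0xE9 = 11101001 → 3-byte char (#11). Advance 3.
Byte at offset 36: 0xF1 = 11110001 → 4-byte char (#12). Advance 4.
Reached end at offset 40 after 12 code points.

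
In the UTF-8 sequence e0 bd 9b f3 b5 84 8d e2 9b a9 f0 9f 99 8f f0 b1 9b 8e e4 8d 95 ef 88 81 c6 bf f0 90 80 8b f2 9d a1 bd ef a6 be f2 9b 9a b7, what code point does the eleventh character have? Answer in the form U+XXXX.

Offset 0: leading byte 0xE0 = 11100000 → 3-byte char #1 = E0 BD 9B.
Offset 3: leading byte 0xF3 = 11110011 → 4-byte char #2 = F3 B5 84 8D.
Offset 7: leading byte 0xE2 = 11100010 → 3-byte char #3 = E2 9B A9.
Offset 10: leading byte 0xF0 = 11110000 → 4-byte char #4 = F0 9F 99 8F.
Offset 14: leading byte 0xF0 = 11110000 → 4-byte char #5 = F0 B1 9B 8E.
Offset 18: leading byte 0xE4 = 11100100 → 3-byte char #6 = E4 8D 95.
Offset 21: leading byte 0xEF = 11101111 → 3-byte char #7 = EF 88 81.
Offset 24: leading byte 0xC6 = 11000110 → 2-byte char #8 = C6 BF.
Offset 26: leading byte 0xF0 = 11110000 → 4-byte char #9 = F0 90 80 8B.
Offset 30: leading byte 0xF2 = 11110010 → 4-byte char #10 = F2 9D A1 BD.
Offset 34: leading byte 0xEF = 11101111 → 3-byte char #11 = EF A6 BE.
Leading byte 0xEF = 11101111 matches 1110xxxx → 3-byte sequence.
Byte 1: 0xEF = 11101111, payload 1111 (4 bits).
Byte 2: 0xA6 = 10100110 (10xxxxxx ✓), payload 100110.
Byte 3: 0xBE = 10111110 (10xxxxxx ✓), payload 111110.
Concatenate: 1111100110111110 = 0xF9BE (16 bits → U+F9BE).

U+F9BE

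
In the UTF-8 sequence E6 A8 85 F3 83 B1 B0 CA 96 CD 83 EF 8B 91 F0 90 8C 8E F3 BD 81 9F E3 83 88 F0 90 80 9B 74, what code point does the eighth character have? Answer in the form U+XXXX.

U+30C8

Offset 0: leading byte 0xE6 = 11100110 → 3-byte char #1 = E6 A8 85.
Offset 3: leading byte 0xF3 = 11110011 → 4-byte char #2 = F3 83 B1 B0.
Offset 7: leading byte 0xCA = 11001010 → 2-byte char #3 = CA 96.
Offset 9: leading byte 0xCD = 11001101 → 2-byte char #4 = CD 83.
Offset 11: leading byte 0xEF = 11101111 → 3-byte char #5 = EF 8B 91.
Offset 14: leading byte 0xF0 = 11110000 → 4-byte char #6 = F0 90 8C 8E.
Offset 18: leading byte 0xF3 = 11110011 → 4-byte char #7 = F3 BD 81 9F.
Offset 22: leading byte 0xE3 = 11100011 → 3-byte char #8 = E3 83 88.
Leading byte 0xE3 = 11100011 matches 1110xxxx → 3-byte sequence.
Byte 1: 0xE3 = 11100011, payload 0011 (4 bits).
Byte 2: 0x83 = 10000011 (10xxxxxx ✓), payload 000011.
Byte 3: 0x88 = 10001000 (10xxxxxx ✓), payload 001000.
Concatenate: 0011000011001000 = 0x30C8 (16 bits → U+30C8).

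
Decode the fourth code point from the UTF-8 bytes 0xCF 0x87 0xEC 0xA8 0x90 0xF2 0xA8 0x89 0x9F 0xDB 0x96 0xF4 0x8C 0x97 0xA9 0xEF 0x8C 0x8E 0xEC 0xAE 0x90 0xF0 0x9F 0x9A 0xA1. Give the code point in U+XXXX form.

Offset 0: leading byte 0xCF = 11001111 → 2-byte char #1 = CF 87.
Offset 2: leading byte 0xEC = 11101100 → 3-byte char #2 = EC A8 90.
Offset 5: leading byte 0xF2 = 11110010 → 4-byte char #3 = F2 A8 89 9F.
Offset 9: leading byte 0xDB = 11011011 → 2-byte char #4 = DB 96.
Leading byte 0xDB = 11011011 matches 110xxxxx → 2-byte sequence.
Byte 1: 0xDB = 11011011, payload 11011 (5 bits).
Byte 2: 0x96 = 10010110 (10xxxxxx ✓), payload 010110.
Concatenate: 11011010110 = 0x6D6 (11 bits → U+06D6).

U+06D6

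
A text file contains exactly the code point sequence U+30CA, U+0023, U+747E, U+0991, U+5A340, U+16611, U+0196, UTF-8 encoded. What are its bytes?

U+30CA: 3-byte form → E3 83 8A.
U+0023: 1-byte form → 23.
U+747E: 3-byte form → E7 91 BE.
U+0991: 3-byte form → E0 A6 91.
U+5A340: 4-byte form → F1 9A 8D 80.
U+16611: 4-byte form → F0 96 98 91.
U+0196: 2-byte form → C6 96.
Concatenated (20 bytes): E3 83 8A 23 E7 91 BE E0 A6 91 F1 9A 8D 80 F0 96 98 91 C6 96.

E3 83 8A 23 E7 91 BE E0 A6 91 F1 9A 8D 80 F0 96 98 91 C6 96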